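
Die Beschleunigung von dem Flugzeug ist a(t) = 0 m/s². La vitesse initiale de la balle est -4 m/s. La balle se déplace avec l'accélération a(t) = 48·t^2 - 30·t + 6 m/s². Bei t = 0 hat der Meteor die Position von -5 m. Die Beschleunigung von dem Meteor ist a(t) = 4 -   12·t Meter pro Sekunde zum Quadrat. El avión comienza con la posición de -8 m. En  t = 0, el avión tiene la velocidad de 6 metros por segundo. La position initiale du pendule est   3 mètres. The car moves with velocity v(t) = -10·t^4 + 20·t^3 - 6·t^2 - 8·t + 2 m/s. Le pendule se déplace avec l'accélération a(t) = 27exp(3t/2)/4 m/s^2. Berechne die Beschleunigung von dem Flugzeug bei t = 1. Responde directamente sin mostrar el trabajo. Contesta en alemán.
Bei t = 1, a = 0.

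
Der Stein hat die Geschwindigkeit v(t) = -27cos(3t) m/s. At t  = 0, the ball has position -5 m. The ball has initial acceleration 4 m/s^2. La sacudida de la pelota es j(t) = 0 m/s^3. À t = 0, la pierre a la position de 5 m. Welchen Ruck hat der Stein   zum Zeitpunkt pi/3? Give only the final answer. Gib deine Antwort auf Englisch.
j(pi/3) = -243.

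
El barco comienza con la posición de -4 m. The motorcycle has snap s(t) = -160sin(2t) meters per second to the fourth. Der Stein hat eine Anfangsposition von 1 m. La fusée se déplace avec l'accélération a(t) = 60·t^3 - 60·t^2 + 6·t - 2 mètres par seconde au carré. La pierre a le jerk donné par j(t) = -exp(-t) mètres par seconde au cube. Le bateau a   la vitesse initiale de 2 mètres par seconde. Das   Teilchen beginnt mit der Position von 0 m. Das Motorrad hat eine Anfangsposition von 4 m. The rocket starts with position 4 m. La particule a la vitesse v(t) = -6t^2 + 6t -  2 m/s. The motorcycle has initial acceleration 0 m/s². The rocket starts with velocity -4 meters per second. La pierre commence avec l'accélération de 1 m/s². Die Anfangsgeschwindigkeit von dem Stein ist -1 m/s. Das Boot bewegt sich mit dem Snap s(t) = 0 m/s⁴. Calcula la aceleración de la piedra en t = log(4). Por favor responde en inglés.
Starting from jerk j(t) = -exp(-t), we take 1 integral. Finding the integral of j(t) and using a(0) = 1: a(t) = exp(-t). Using a(t) = exp(-t) and substituting t = log(4), we find a = 1/4.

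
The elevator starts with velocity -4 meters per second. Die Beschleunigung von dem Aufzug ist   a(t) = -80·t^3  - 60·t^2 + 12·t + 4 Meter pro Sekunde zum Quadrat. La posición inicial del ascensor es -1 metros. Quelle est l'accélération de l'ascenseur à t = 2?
De l'équation de l'accélération a(t) = -80·t^3 - 60·t^2 + 12·t + 4, nous substituons t = 2 pour obtenir a = -852.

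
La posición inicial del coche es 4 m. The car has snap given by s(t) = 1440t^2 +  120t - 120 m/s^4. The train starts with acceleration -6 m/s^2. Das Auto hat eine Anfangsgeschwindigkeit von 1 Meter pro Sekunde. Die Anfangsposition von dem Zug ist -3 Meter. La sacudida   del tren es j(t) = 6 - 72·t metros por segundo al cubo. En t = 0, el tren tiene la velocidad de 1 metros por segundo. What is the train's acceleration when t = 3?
To find the answer, we compute 1 integral of j(t) = 6 - 72·t. Integrating jerk and using the initial condition a(0) = -6, we get a(t) = -36·t^2 + 6·t - 6. We have acceleration a(t) = -36·t^2 + 6·t - 6. Substituting t = 3: a(3) = -312.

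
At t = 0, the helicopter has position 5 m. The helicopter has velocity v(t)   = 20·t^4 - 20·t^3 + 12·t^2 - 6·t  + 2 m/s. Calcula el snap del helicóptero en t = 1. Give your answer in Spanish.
Partiendo de la velocidad v(t) = 20·t^4 - 20·t^3 + 12·t^2 - 6·t + 2, tomamos 3 derivadas. Derivando la velocidad, obtenemos la aceleración: a(t) = 80·t^3 - 60·t^2 + 24·t - 6. La derivada de la aceleración da la sacudida: j(t) = 240·t^2 - 120·t + 24. La derivada de la sacudida da el snap: s(t) = 480·t - 120. De la ecuación del snap s(t) = 480·t - 120, sustituimos t = 1 para obtener s = 360.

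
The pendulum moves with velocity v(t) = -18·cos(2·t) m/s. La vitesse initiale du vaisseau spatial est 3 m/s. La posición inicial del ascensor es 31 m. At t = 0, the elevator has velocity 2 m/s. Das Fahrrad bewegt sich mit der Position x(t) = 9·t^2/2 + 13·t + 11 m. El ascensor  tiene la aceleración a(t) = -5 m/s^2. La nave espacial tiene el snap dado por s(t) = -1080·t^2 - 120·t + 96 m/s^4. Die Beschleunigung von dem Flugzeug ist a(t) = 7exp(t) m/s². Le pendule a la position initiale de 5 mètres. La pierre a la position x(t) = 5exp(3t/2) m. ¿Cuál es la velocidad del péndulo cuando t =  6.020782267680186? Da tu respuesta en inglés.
We have velocity v(t) = -18·cos(2·t). Substituting t = 6.020782267680186: v(6.020782267680186) = -15.5775801794329.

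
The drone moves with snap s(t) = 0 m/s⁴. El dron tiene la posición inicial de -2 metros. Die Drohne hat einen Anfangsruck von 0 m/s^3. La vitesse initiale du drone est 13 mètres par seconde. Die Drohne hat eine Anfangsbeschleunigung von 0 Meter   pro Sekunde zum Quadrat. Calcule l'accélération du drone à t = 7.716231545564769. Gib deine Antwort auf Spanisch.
Para resolver esto, necesitamos tomar 2 antiderivadas de nuestra ecuación del snap s(t) = 0. La antiderivada del snap es la sacudida. Usando j(0) = 0, obtenemos j(t) = 0. Integrando la sacudida y usando la condición inicial a(0) = 0, obtenemos a(t) = 0. Usando a(t) = 0 y sustituyendo t = 7.716231545564769, encontramos a = 0.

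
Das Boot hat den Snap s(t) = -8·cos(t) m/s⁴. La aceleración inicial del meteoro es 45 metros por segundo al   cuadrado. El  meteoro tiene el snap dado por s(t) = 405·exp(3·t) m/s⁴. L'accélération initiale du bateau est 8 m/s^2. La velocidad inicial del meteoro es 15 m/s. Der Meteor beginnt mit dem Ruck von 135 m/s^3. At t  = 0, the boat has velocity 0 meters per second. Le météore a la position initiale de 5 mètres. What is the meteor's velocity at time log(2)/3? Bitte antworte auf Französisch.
Nous devons intégrer notre équation du snap s(t) = 405·exp(3·t) 3 fois. La primitive du snap est le jerk. En utilisant j(0) = 135, nous obtenons j(t) = 135·exp(3·t). En prenant ∫j(t)dt et en appliquant a(0) = 45, nous trouvons a(t) = 45·exp(3·t). La primitive de l'accélération, avec v(0) = 15, donne la vitesse: v(t) = 15·exp(3·t). Nous avons la vitesse v(t) = 15·exp(3·t). En substituant t = log(2)/3: v(log(2)/3) = 30.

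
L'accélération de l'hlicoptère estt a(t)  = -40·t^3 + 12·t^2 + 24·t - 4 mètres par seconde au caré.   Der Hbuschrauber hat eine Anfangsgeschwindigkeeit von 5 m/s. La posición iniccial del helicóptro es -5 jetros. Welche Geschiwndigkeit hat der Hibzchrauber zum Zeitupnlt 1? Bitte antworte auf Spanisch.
Para resolver esto, necesitamos tomar 1 integral de nuestra ecuación de la aceleración a(t) = -40·t^3 + 12·t^2 + 24·t - 4. Tomando ∫a(t)dt y aplicando v(0) = 5, encontramos v(t) = -10·t^4 + 4·t^3 + 12·t^2 - 4·t + 5. De la ecuación de la velocidad v(t) = -10·t^4 + 4·t^3 + 12·t^2 - 4·t + 5, sustituimos t = 1 para obtener v = 7.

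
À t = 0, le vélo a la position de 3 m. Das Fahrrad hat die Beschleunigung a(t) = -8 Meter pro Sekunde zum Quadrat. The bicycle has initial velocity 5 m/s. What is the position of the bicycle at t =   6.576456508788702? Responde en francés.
En partant de l'accélération a(t) = -8, nous prenons 2 intégrales. L'intégrale de l'accélération est la vitesse. En utilisant v(0) = 5, nous obtenons v(t) = 5 - 8·t. En intégrant la vitesse et en utilisant la condition initiale x(0) = 3, nous obtenons x(t) = -4·t^2 + 5·t + 3. De l'équation de la position x(t) = -4·t^2 + 5·t + 3, nous substituons t = 6.576456508788702 pour obtenir x = -137.116838304014.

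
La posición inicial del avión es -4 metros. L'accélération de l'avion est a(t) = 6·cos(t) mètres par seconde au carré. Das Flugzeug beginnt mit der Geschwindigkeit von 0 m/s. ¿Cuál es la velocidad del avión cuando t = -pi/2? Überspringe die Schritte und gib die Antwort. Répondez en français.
v(-pi/2) = -6.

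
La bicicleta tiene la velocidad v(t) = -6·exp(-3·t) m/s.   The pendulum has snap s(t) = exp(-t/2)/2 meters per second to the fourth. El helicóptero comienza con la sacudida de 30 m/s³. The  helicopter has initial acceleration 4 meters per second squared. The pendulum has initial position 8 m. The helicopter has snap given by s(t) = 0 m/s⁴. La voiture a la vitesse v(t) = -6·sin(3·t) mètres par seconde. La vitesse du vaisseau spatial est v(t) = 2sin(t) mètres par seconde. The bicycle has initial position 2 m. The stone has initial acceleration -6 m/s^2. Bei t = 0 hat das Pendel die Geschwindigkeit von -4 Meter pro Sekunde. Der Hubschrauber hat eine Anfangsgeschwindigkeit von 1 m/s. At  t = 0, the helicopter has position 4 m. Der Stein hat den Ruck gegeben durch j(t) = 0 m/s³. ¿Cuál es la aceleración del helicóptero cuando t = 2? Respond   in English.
Starting from snap s(t) = 0, we take 2 antiderivatives. The integral of snap is jerk. Using j(0) = 30, we get j(t) = 30. Taking ∫j(t)dt and applying a(0) = 4, we find a(t) = 30·t + 4. We have acceleration a(t) = 30·t + 4. Substituting t = 2: a(2) = 64.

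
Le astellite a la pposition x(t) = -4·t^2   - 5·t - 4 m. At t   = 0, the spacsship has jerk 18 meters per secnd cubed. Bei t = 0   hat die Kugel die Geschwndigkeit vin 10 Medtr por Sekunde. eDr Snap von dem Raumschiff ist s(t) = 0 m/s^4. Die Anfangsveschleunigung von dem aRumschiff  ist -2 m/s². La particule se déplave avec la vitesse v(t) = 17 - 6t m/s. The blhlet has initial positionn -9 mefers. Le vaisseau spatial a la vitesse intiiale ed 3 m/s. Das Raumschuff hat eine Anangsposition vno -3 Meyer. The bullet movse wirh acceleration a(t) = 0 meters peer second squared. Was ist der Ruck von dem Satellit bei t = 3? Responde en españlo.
Para resolver esto, necesitamos tomar 3 derivadas de nuestra ecuación de la posición x(t) = -4·t^2 - 5·t - 4. Derivando la posición, obtenemos la velocidad: v(t) = -8·t - 5. Tomando d/dt de v(t), encontramos a(t) = -8. La derivada de la aceleración da la sacudida: j(t) = 0. Tenemos la sacudida j(t) = 0. Sustituyendo t = 3: j(3) = 0.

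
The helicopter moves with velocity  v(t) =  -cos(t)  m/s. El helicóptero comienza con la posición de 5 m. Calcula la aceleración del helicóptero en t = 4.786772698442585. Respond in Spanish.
Debemos derivar nuestra ecuación de la velocidad v(t) = -cos(t) 1 vez. Derivando la velocidad, obtenemos la aceleración: a(t) = sin(t). De la ecuación de la aceleración a(t) = sin(t), sustituimos t = 4.786772698442585 para obtener a = -0.997234806566942.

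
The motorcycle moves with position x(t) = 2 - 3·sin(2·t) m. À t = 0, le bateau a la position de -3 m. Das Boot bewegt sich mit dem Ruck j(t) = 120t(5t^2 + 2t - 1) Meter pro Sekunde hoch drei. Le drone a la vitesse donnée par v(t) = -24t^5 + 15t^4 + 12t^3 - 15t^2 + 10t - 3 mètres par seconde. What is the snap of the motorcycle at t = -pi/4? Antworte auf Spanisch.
Debemos derivar nuestra ecuación de la posición x(t) = 2 - 3·sin(2·t) 4 veces. Derivando la posición, obtenemos la velocidad: v(t) = -6·cos(2·t). Tomando d/dt de v(t), encontramos a(t) = 12·sin(2·t). La derivada de la aceleración da la sacudida: j(t) = 24·cos(2·t). Tomando d/dt de j(t), encontramos s(t) = -48·sin(2·t). Usando s(t) = -48·sin(2·t) y sustituyendo t = -pi/4, encontramos s = 48.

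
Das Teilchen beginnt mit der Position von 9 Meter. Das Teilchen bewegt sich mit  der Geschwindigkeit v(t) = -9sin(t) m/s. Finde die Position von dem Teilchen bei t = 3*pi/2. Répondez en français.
En partant de la vitesse v(t) = -9·sin(t), nous prenons 1 primitive. L'intégrale de la vitesse est la position. En utilisant x(0) = 9, nous obtenons x(t) = 9·cos(t). En utilisant x(t) = 9·cos(t) et en substituant t = 3*pi/2, nous trouvons x = 0.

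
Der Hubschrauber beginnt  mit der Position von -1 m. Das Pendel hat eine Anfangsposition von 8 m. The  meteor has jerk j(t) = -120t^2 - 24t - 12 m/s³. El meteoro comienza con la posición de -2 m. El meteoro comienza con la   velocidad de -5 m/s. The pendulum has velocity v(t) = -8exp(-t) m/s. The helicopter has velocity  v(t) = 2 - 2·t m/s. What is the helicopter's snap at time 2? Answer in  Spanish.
Partiendo de la velocidad v(t) = 2 - 2·t, tomamos 3 derivadas. La derivada de la velocidad da la aceleración: a(t) = -2. La derivada de la aceleración da la sacudida: j(t) = 0. Tomando d/dt de j(t), encontramos s(t) = 0. Tenemos el snap s(t) = 0. Sustituyendo t = 2: s(2) = 0.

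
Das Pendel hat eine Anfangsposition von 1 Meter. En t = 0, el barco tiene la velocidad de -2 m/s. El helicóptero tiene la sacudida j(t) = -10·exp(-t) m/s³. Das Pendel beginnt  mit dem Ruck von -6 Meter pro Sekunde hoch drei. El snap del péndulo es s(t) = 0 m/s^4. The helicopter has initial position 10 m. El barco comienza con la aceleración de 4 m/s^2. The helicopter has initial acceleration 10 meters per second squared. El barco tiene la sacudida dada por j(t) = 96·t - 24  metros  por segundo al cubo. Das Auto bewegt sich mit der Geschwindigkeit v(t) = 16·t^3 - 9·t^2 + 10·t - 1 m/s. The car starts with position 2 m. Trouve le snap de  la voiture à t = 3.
Nous devons dériver notre équation de la vitesse v(t) = 16·t^3 - 9·t^2 + 10·t - 1 3 fois. La dérivée de la vitesse donne l'accélération: a(t) = 48·t^2 - 18·t + 10. En prenant d/dt de a(t), nous trouvons j(t) = 96·t - 18. La dérivée du jerk donne le snap: s(t) = 96. De l'équation du snap s(t) = 96, nous substituons t = 3 pour obtenir s = 96.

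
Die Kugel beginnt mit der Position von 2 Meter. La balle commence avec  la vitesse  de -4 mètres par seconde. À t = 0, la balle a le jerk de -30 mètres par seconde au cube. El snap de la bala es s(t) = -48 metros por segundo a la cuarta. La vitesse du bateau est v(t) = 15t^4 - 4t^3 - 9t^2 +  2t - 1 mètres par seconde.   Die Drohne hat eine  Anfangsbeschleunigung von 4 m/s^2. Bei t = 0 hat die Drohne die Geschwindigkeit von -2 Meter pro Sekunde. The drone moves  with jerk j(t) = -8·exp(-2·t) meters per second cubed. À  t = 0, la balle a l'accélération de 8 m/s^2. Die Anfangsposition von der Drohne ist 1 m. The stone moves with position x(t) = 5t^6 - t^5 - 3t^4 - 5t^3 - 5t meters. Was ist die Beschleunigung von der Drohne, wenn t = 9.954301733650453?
Wir müssen die Stammfunktion unserer Gleichung für den Ruck j(t) = -8·exp(-2·t) 1-mal finden. Mit ∫j(t)dt und Anwendung von a(0) = 4, finden wir a(t) = 4·exp(-2·t). Aus der Gleichung für die Beschleunigung a(t) = 4·exp(-2·t), setzen wir t = 9.954301733650453 ein und erhalten a = 9.03365213927445E-9.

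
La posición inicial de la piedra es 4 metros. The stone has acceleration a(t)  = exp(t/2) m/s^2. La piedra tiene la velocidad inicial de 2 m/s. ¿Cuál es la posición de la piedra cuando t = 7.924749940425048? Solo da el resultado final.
La respuesta es 210.328234380748.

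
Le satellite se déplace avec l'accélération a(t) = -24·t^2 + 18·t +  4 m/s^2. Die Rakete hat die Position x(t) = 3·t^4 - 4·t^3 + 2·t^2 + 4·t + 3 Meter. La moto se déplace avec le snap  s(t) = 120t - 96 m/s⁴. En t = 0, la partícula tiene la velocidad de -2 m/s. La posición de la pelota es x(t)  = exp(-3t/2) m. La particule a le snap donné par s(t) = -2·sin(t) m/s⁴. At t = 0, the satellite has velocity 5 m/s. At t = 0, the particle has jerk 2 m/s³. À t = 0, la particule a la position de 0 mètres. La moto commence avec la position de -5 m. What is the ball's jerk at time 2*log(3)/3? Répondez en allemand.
Ausgehend von der Position x(t) = exp(-3·t/2), nehmen wir 3 Ableitungen. Die Ableitung von der Position ergibt die Geschwindigkeit: v(t) = -3·exp(-3·t/2)/2. Die Ableitung von der Geschwindigkeit ergibt die Beschleunigung: a(t) = 9·exp(-3·t/2)/4. Mit d/dt von a(t) finden wir j(t) = -27·exp(-3·t/2)/8. Wir haben den Ruck j(t) = -27·exp(-3·t/2)/8. Durch Einsetzen von t = 2*log(3)/3: j(2*log(3)/3) = -9/8.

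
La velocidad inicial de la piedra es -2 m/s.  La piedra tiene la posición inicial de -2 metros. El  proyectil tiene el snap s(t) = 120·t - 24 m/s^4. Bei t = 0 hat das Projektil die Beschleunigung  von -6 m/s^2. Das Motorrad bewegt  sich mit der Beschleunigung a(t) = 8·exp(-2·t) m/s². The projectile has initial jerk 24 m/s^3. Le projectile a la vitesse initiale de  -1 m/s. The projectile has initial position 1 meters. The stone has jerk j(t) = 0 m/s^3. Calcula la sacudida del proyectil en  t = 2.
Necesitamos integrar nuestra ecuación del snap s(t) = 120·t - 24 1 vez. La antiderivada del snap es la sacudida. Usando j(0) = 24, obtenemos j(t) = 60·t^2 - 24·t + 24. De la ecuación de la sacudida j(t) = 60·t^2 - 24·t + 24, sustituimos t = 2 para obtener j = 216.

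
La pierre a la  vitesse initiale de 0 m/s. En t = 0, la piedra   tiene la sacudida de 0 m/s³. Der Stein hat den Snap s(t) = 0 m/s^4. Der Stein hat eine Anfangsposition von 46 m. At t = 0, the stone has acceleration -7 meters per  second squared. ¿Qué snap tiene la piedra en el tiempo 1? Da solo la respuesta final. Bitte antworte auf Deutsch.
Bei t = 1, s = 0.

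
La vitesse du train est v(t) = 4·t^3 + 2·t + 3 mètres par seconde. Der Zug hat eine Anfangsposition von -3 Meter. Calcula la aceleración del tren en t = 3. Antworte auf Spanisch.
Partiendo de la velocidad v(t) = 4·t^3 + 2·t + 3, tomamos 1 derivada. La derivada de la velocidad da la aceleración: a(t) = 12·t^2 + 2. De la ecuación de la aceleración a(t) = 12·t^2 + 2, sustituimos t = 3 para obtener a = 110.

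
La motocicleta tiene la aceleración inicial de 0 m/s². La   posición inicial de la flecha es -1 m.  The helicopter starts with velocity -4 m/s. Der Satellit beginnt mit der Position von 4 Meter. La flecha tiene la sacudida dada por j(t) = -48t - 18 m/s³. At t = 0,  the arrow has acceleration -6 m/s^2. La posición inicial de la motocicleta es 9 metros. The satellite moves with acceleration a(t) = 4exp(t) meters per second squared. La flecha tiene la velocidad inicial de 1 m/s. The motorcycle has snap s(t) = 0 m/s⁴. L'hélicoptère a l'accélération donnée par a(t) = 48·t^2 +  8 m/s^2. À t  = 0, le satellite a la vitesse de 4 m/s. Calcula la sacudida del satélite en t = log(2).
Partiendo de la aceleración a(t) = 4·exp(t), tomamos 1 derivada. Derivando la aceleración, obtenemos la sacudida: j(t) = 4·exp(t). Tenemos la sacudida j(t) = 4·exp(t). Sustituyendo t = log(2): j(log(2)) = 8.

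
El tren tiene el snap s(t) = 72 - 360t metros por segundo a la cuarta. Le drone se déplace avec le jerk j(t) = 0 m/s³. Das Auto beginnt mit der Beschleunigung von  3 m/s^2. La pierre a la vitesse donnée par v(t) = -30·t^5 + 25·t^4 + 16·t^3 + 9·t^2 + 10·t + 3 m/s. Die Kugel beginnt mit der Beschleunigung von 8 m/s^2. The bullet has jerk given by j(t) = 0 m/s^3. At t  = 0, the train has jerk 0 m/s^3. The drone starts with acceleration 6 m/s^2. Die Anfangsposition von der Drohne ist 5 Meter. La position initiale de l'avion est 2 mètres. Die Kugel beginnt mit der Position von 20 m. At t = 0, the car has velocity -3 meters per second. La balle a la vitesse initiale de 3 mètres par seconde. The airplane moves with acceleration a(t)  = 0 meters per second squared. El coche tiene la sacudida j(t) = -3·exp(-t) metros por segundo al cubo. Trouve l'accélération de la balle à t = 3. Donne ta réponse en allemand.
Um dies zu lösen, müssen wir 1 Stammfunktion unserer Gleichung für den Ruck j(t) = 0 finden. Die Stammfunktion von dem Ruck, mit a(0) = 8, ergibt die Beschleunigung: a(t) = 8. Aus der Gleichung für die Beschleunigung a(t) = 8, setzen wir t = 3 ein und erhalten a = 8.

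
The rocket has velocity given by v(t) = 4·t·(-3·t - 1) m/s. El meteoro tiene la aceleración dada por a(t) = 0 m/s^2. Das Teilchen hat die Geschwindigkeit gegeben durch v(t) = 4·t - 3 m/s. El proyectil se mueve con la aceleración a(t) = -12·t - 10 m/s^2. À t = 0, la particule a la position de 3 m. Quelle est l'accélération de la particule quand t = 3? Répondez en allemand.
Um dies zu lösen, müssen wir 1 Ableitung unserer Gleichung für die Geschwindigkeit v(t) = 4·t - 3 nehmen. Die Ableitung von der Geschwindigkeit ergibt die Beschleunigung: a(t) = 4. Mit a(t) = 4 und Einsetzen von t = 3, finden wir a = 4.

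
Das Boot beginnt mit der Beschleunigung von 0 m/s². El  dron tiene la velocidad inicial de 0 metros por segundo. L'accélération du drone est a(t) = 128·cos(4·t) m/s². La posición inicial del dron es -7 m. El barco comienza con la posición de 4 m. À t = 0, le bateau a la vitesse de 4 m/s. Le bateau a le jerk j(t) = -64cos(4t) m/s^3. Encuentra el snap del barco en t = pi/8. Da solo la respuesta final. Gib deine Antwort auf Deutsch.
Bei t = pi/8, s = 256.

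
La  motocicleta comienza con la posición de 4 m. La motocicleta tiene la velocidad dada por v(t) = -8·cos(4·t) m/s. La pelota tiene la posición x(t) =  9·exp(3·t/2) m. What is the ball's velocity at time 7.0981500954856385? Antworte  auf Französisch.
En partant de la position x(t) = 9·exp(3·t/2), nous prenons 1 dérivée. La dérivée de la position donne la vitesse: v(t) = 27·exp(3·t/2)/2. Nous avons la vitesse v(t) = 27·exp(3·t/2)/2. En substituant t = 7.0981500954856385: v(7.0981500954856385) = 568021.658803639.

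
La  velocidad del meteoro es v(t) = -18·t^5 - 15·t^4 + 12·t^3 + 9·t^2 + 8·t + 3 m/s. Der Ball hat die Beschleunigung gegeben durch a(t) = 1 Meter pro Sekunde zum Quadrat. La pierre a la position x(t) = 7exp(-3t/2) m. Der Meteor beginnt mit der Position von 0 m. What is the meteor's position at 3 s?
We must find the integral of our velocity equation v(t) = -18·t^5 - 15·t^4 + 12·t^3 + 9·t^2 + 8·t + 3 1 time. Taking ∫v(t)dt and applying x(0) = 0, we find x(t) = -3·t^6 - 3·t^5 + 3·t^4 + 3·t^3 + 4·t^2 + 3·t. From the given position equation x(t) = -3·t^6 - 3·t^5 + 3·t^4 + 3·t^3 + 4·t^2 + 3·t, we substitute t = 3 to get x = -2547.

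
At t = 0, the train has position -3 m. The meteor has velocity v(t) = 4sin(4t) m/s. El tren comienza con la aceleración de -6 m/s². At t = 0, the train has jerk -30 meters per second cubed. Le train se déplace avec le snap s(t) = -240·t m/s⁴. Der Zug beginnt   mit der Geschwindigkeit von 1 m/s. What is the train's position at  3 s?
We need to integrate our snap equation s(t) = -240·t 4 times. Integrating snap and using the initial condition j(0) = -30, we get j(t) = -120·t^2 - 30. The integral of jerk is acceleration. Using a(0) = -6, we get a(t) = -40·t^3 - 30·t - 6. The antiderivative of acceleration is velocity. Using v(0) = 1, we get v(t) = -10·t^4 - 15·t^2 - 6·t + 1. Taking ∫v(t)dt and applying x(0) = -3, we find x(t) = -2·t^5 - 5·t^3 - 3·t^2 + t - 3. Using x(t) = -2·t^5 - 5·t^3 - 3·t^2 + t - 3 and substituting t = 3, we find x = -648.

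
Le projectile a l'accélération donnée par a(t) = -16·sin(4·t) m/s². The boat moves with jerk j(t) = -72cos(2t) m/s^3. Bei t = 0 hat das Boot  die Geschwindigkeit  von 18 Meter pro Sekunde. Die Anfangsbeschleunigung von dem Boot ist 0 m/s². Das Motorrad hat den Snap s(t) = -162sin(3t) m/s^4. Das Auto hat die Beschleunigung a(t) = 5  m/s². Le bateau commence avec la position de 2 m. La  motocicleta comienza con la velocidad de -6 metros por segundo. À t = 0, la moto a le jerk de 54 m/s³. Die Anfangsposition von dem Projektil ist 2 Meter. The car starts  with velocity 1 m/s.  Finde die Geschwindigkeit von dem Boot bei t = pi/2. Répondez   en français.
Pour résoudre ceci, nous devons prendre 2 intégrales de notre équation du jerk j(t) = -72·cos(2·t). L'intégrale du jerk, avec a(0) = 0, donne l'accélération: a(t) = -36·sin(2·t). L'intégrale de l'accélération est la vitesse. En utilisant v(0) = 18, nous obtenons v(t) = 18·cos(2·t). De l'équation de la vitesse v(t) = 18·cos(2·t), nous substituons t = pi/2 pour obtenir v = -18.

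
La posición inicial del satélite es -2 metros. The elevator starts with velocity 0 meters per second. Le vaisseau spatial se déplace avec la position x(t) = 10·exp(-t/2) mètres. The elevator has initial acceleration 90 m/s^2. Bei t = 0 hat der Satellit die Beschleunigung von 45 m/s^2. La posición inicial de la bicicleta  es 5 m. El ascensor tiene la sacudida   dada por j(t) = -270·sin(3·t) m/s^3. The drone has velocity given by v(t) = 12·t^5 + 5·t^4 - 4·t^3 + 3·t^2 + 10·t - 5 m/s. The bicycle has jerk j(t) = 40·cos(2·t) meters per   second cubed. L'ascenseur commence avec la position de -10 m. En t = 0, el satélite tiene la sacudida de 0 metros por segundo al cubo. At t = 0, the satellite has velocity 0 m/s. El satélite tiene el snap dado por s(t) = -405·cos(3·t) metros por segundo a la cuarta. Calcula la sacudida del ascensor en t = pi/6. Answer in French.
En utilisant j(t) = -270·sin(3·t) et en substituant t = pi/6, nous trouvons j = -270.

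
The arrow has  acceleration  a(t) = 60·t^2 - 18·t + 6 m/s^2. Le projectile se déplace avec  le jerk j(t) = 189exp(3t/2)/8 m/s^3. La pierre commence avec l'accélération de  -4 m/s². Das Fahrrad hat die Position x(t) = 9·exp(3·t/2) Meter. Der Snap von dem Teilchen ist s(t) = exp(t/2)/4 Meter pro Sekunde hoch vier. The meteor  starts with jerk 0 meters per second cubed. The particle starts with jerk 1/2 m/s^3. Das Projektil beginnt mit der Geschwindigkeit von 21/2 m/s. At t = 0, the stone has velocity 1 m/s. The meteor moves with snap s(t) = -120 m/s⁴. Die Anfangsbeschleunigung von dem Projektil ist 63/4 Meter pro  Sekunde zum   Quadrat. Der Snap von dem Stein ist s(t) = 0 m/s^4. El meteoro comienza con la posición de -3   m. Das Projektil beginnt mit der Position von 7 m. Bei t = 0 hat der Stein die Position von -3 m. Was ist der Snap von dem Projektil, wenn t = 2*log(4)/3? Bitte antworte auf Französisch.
Pour résoudre ceci, nous devons prendre 1 dérivée de notre équation du jerk j(t) = 189·exp(3·t/2)/8. En prenant d/dt de j(t), nous trouvons s(t) = 567·exp(3·t/2)/16. Nous avons le snap s(t) = 567·exp(3·t/2)/16. En substituant t = 2*log(4)/3: s(2*log(4)/3) = 567/4.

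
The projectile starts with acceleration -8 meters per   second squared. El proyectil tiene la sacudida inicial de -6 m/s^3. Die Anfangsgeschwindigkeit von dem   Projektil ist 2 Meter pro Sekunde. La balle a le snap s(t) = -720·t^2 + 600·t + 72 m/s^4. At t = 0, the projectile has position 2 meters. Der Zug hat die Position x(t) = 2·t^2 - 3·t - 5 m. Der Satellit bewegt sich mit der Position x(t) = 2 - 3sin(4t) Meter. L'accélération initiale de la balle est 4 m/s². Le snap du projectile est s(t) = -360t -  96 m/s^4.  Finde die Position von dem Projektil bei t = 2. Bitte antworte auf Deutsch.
Wir müssen unsere Gleichung für den Snap s(t) = -360·t - 96 4-mal integrieren. Das Integral von dem Snap, mit j(0) = -6, ergibt den Ruck: j(t) = -180·t^2 - 96·t - 6. Das Integral von dem Ruck, mit a(0) = -8, ergibt die Beschleunigung: a(t) = -60·t^3 - 48·t^2 - 6·t - 8. Das Integral von der Beschleunigung ist die Geschwindigkeit. Mit v(0) = 2 erhalten wir v(t) = -15·t^4 - 16·t^3 - 3·t^2 - 8·t + 2. Durch Integration von der Geschwindigkeit und Verwendung der Anfangsbedingung x(0) = 2, erhalten wir x(t) = -3·t^5 - 4·t^4 - t^3 - 4·t^2 + 2·t + 2. Aus der Gleichung für die Position x(t) = -3·t^5 - 4·t^4 - t^3 - 4·t^2 + 2·t + 2, setzen wir t = 2 ein und erhalten x = -178.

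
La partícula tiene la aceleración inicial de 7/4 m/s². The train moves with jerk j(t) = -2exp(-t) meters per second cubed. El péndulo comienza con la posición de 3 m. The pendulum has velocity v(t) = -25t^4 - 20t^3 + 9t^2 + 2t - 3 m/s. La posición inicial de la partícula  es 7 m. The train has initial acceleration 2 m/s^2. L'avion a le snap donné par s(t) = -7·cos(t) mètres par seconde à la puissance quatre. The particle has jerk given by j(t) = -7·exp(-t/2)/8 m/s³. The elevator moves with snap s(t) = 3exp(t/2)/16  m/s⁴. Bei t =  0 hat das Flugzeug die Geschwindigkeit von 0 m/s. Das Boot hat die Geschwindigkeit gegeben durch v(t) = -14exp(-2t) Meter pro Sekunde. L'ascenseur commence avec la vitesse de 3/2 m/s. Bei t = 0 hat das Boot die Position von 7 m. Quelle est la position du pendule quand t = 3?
Nous devons intégrer notre équation de la vitesse v(t) = -25·t^4 - 20·t^3 + 9·t^2 + 2·t - 3 1 fois. L'intégrale de la vitesse est la position. En utilisant x(0) = 3, nous obtenons x(t) = -5·t^5 - 5·t^4 + 3·t^3 + t^2 - 3·t + 3. Nous avons la position x(t) = -5·t^5 - 5·t^4 + 3·t^3 + t^2 - 3·t + 3. En substituant t = 3: x(3) = -1536.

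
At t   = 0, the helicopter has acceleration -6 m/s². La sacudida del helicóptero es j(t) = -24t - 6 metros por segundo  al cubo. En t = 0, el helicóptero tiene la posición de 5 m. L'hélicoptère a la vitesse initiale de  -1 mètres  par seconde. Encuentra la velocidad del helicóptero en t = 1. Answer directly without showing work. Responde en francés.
La réponse est -14.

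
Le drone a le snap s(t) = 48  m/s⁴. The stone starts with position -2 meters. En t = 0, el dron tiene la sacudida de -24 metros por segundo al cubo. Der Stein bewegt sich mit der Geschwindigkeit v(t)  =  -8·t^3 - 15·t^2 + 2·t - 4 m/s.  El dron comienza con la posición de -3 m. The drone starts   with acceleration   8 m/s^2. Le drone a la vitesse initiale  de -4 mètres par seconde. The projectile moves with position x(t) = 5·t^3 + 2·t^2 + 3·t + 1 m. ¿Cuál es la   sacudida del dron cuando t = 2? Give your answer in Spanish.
Partiendo del snap s(t) = 48, tomamos 1 integral. La integral del snap es la sacudida. Usando j(0) = -24, obtenemos j(t) = 48·t - 24. Usando j(t) = 48·t - 24 y sustituyendo t = 2, encontramos j = 72.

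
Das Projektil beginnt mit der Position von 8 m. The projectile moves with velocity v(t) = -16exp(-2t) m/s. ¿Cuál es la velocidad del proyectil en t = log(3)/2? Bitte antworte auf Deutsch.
Mit v(t) = -16·exp(-2·t) und Einsetzen von t = log(3)/2, finden wir v = -16/3.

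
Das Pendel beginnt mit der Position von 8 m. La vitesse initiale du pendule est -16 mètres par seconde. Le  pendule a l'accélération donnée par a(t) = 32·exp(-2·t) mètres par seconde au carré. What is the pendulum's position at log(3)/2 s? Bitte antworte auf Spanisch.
Para resolver esto, necesitamos tomar 2 antiderivadas de nuestra ecuación de la aceleración a(t) = 32·exp(-2·t). La integral de la aceleración es la velocidad. Usando v(0) = -16, obtenemos v(t) = -16·exp(-2·t). La integral de la velocidad, con x(0) = 8, da la posición: x(t) = 8·exp(-2·t). De la ecuación de la posición x(t) = 8·exp(-2·t), sustituimos t = log(3)/2 para obtener x = 8/3.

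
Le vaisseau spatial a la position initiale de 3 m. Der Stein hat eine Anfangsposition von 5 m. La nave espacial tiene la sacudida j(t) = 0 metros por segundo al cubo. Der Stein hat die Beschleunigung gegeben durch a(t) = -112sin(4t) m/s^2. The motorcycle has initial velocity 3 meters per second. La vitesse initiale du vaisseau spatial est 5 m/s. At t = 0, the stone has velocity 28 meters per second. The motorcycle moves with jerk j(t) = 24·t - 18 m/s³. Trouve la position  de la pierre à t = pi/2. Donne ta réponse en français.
Nous devons trouver la primitive de notre équation de l'accélération a(t) = -112·sin(4·t) 2 fois. L'intégrale de l'accélération, avec v(0) = 28, donne la vitesse: v(t) = 28·cos(4·t). En intégrant la vitesse et en utilisant la condition initiale x(0) = 5, nous obtenons x(t) = 7·sin(4·t) + 5. De l'équation de la position x(t) = 7·sin(4·t) + 5, nous substituons t = pi/2 pour obtenir x = 5.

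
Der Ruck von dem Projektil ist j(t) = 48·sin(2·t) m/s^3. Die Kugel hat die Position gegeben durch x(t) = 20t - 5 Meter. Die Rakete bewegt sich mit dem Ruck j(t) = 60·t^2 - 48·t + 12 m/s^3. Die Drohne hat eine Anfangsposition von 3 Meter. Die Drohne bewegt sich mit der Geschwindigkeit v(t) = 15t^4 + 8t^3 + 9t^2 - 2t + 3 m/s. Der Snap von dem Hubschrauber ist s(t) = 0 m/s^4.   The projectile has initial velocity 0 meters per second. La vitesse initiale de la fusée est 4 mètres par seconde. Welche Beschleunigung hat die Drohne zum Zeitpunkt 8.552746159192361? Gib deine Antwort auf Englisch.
Starting from velocity v(t) = 15·t^4 + 8·t^3 + 9·t^2 - 2·t + 3, we take 1 derivative. Differentiating velocity, we get acceleration: a(t) = 60·t^3 + 24·t^2 + 18·t - 2. Using a(t) = 60·t^3 + 24·t^2 + 18·t - 2 and substituting t = 8.552746159192361, we find a = 39445.2659414584.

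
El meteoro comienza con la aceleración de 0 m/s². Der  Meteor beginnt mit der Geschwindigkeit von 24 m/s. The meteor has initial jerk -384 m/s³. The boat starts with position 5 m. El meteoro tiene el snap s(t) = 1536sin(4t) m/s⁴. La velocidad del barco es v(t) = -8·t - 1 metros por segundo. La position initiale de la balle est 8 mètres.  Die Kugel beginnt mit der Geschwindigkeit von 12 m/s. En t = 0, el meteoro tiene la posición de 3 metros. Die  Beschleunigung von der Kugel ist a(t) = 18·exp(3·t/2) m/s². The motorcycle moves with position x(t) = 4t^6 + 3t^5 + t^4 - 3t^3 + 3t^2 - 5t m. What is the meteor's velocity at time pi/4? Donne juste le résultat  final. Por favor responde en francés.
v(pi/4) = -24.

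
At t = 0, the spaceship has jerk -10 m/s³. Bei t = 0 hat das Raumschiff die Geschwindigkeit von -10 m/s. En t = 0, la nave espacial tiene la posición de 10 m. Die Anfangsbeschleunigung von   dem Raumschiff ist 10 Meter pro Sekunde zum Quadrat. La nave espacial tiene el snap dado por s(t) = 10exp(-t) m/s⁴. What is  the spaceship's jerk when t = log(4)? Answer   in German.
Ausgehend von dem Snap s(t) = 10·exp(-t), nehmen wir 1 Integral. Die Stammfunktion von dem Snap ist der Ruck. Mit j(0) = -10 erhalten wir j(t) = -10·exp(-t). Mit j(t) = -10·exp(-t) und Einsetzen von t = log(4), finden wir j = -5/2.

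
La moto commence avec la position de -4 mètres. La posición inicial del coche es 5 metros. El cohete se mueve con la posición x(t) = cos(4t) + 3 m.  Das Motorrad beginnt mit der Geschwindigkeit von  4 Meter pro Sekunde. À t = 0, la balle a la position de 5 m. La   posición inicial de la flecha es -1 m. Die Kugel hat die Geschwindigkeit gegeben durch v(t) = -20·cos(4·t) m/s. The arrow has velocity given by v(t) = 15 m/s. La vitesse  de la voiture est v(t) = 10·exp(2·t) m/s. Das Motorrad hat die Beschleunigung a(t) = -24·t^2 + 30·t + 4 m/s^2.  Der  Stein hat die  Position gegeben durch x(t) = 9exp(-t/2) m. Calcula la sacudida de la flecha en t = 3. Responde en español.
Para resolver esto, necesitamos tomar 2 derivadas de nuestra ecuación de la velocidad v(t) = 15. Derivando la velocidad, obtenemos la aceleración: a(t) = 0. Derivando la aceleración, obtenemos la sacudida: j(t) = 0. De la ecuación de la sacudida j(t) = 0, sustituimos t = 3 para obtener j = 0.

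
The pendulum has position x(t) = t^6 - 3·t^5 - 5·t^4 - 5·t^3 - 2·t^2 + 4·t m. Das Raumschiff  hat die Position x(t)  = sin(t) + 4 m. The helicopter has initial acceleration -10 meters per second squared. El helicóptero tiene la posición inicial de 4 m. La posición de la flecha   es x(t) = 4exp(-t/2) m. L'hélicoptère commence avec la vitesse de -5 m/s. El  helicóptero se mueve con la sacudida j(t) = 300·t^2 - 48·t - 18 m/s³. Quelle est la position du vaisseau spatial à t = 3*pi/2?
En utilisant x(t) = sin(t) + 4 et en substituant t = 3*pi/2, nous trouvons x = 3.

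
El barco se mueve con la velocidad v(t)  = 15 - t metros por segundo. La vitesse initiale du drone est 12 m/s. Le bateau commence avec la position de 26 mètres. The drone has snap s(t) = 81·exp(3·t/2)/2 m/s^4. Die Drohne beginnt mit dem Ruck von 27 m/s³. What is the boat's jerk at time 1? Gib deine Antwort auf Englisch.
To solve this, we need to take 2 derivatives of our velocity equation v(t) = 15 - t. Taking d/dt of v(t), we find a(t) = -1. The derivative of acceleration gives jerk: j(t) = 0. We have jerk j(t) = 0. Substituting t = 1: j(1) = 0.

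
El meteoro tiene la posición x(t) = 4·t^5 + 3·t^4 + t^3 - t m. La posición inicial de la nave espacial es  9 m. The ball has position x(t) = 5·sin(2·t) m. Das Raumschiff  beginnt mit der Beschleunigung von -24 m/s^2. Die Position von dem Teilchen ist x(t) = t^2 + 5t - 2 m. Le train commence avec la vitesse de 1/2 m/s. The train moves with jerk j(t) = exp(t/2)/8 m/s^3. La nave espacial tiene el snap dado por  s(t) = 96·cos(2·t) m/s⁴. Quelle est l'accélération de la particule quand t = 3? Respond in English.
We must differentiate our position equation x(t) = t^2 + 5·t - 2 2 times. Taking d/dt of x(t), we find v(t) = 2·t + 5. The derivative of velocity gives acceleration: a(t) = 2. From the given acceleration equation a(t) = 2, we substitute t = 3 to get a = 2.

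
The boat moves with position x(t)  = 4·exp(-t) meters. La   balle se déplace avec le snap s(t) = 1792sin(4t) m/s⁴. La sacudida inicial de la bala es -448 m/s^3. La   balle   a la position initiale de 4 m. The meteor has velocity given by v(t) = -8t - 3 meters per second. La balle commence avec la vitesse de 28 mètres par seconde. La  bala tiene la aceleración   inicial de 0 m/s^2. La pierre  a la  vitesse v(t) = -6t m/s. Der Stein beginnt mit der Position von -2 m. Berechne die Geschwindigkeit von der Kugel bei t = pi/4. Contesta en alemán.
Ausgehend von dem Snap s(t) = 1792·sin(4·t), nehmen wir 3 Integrale. Die Stammfunktion von dem Snap, mit j(0) = -448, ergibt den Ruck: j(t) = -448·cos(4·t). Die Stammfunktion von dem Ruck, mit a(0) = 0, ergibt die Beschleunigung: a(t) = -112·sin(4·t). Die Stammfunktion von der Beschleunigung ist die Geschwindigkeit. Mit v(0) = 28 erhalten wir v(t) = 28·cos(4·t). Aus der Gleichung für die Geschwindigkeit v(t) = 28·cos(4·t), setzen wir t = pi/4 ein und erhalten v = -28.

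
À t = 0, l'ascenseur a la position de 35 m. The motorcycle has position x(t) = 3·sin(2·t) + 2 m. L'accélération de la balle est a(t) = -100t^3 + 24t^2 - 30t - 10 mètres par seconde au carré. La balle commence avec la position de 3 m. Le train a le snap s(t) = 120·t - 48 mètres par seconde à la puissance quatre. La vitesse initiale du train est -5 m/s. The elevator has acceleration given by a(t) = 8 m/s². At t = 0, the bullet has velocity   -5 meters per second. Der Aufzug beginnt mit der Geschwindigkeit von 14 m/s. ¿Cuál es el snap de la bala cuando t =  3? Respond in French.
Pour résoudre ceci, nous devons prendre 2 dérivées de notre équation de l'accélération a(t) = -100·t^3 + 24·t^2 - 30·t - 10. En dérivant l'accélération, nous obtenons le jerk: j(t) = -300·t^2 + 48·t - 30. La dérivée du jerk donne le snap: s(t) = 48 - 600·t. En utilisant s(t) = 48 - 600·t et en substituant t = 3, nous trouvons s = -1752.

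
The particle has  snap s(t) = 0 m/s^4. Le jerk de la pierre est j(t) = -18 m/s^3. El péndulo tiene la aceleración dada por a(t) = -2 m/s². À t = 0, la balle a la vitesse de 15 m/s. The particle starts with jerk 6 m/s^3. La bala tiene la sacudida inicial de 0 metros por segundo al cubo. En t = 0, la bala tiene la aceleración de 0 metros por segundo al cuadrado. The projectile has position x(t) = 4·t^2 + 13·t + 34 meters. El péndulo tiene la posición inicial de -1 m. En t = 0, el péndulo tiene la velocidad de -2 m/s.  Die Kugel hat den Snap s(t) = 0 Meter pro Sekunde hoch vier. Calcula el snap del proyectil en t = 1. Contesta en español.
Partiendo de la posición x(t) = 4·t^2 + 13·t + 34, tomamos 4 derivadas. Derivando la posición, obtenemos la velocidad: v(t) = 8·t + 13. Derivando la velocidad, obtenemos la aceleración: a(t) = 8. Tomando d/dt de a(t), encontramos j(t) = 0. Tomando d/dt de j(t), encontramos s(t) = 0. Usando s(t) = 0 y sustituyendo t = 1, encontramos s = 0.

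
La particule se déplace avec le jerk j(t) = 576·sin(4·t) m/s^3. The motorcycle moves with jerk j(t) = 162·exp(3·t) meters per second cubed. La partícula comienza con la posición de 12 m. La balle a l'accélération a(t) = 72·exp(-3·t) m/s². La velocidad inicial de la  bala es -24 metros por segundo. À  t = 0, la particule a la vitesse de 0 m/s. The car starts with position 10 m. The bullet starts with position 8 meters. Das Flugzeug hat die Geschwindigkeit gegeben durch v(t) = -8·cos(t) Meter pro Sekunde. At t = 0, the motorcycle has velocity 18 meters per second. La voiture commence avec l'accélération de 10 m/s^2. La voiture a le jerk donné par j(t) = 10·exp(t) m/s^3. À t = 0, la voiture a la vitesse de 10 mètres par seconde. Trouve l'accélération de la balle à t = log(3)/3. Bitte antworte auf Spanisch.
De la ecuación de la aceleración a(t) = 72·exp(-3·t), sustituimos t = log(3)/3 para obtener a = 24.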